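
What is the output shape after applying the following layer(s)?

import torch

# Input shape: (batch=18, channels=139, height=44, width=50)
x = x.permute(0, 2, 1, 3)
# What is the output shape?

Input shape: (18, 139, 44, 50)
Output shape: (18, 44, 139, 50)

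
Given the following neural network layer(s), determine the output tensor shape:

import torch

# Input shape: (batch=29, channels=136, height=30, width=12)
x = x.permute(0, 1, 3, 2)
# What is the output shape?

Input shape: (29, 136, 30, 12)
Output shape: (29, 136, 12, 30)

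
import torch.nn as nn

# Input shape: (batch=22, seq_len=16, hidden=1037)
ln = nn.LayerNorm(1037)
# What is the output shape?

Input shape: (22, 16, 1037)
Output shape: (22, 16, 1037)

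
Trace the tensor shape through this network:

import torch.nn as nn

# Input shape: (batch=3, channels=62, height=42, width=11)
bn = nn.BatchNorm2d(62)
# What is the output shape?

Input shape: (3, 62, 42, 11)
Output shape: (3, 62, 42, 11)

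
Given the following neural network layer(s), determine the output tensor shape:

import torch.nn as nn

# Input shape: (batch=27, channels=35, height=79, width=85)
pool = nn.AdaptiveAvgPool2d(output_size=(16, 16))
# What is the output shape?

Input shape: (27, 35, 79, 85)
Output shape: (27, 35, 16, 16)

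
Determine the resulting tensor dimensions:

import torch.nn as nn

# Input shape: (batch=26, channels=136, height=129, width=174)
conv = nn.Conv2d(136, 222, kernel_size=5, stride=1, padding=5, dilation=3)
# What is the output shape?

Input shape: (26, 136, 129, 174)
Output shape: (26, 222, 127, 172)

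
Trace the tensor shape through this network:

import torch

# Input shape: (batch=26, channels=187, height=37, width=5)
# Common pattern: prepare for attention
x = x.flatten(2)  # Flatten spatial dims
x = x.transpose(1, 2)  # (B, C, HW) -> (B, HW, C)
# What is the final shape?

Input shape: (26, 187, 37, 5)
  -> after flatten(2): (26, 187, 185)
Output shape: (26, 185, 187)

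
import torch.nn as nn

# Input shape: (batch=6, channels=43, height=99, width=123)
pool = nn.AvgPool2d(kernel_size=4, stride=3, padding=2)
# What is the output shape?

Input shape: (6, 43, 99, 123)
Output shape: (6, 43, 34, 42)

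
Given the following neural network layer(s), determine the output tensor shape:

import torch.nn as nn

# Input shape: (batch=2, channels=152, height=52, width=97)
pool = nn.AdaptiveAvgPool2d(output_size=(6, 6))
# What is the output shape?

Input shape: (2, 152, 52, 97)
Output shape: (2, 152, 6, 6)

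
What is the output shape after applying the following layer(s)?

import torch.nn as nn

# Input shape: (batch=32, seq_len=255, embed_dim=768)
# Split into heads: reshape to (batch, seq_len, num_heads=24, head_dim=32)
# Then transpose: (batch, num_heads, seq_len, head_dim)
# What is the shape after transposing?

Input shape: (32, 255, 768)
  -> after reshape: (32, 255, 24, 32)
Output shape: (32, 24, 255, 32)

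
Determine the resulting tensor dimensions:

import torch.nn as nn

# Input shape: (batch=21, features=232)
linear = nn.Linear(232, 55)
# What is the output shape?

Input shape: (21, 232)
Output shape: (21, 55)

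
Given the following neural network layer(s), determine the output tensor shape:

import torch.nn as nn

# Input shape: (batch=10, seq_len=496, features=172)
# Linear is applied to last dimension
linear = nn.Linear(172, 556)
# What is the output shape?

Input shape: (10, 496, 172)
Output shape: (10, 496, 556)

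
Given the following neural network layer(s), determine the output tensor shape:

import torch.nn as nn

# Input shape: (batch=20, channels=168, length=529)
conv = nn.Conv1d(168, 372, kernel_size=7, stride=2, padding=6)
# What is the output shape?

Input shape: (20, 168, 529)
Output shape: (20, 372, 268)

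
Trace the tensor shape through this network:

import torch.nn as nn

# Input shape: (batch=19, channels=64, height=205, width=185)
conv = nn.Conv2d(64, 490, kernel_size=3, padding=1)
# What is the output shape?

Input shape: (19, 64, 205, 185)
Output shape: (19, 490, 205, 185)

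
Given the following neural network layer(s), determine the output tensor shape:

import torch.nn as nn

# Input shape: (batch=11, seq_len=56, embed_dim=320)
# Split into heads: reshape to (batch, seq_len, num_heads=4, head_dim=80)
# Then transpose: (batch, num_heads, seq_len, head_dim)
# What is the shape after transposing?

Input shape: (11, 56, 320)
  -> after reshape: (11, 56, 4, 80)
Output shape: (11, 4, 56, 80)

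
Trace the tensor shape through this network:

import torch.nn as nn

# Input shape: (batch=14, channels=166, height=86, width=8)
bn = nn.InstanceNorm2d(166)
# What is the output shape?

Input shape: (14, 166, 86, 8)
Output shape: (14, 166, 86, 8)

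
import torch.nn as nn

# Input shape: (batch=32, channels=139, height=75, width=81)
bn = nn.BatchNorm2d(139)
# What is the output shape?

Input shape: (32, 139, 75, 81)
Output shape: (32, 139, 75, 81)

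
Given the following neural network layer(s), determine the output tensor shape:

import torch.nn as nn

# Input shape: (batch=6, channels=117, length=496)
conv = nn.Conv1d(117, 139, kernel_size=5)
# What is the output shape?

Input shape: (6, 117, 496)
Output shape: (6, 139, 492)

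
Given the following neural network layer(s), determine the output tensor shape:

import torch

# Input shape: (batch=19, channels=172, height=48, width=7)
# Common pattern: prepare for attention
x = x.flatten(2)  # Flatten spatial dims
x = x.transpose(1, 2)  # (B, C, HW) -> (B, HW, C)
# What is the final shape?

Input shape: (19, 172, 48, 7)
  -> after flatten(2): (19, 172, 336)
Output shape: (19, 336, 172)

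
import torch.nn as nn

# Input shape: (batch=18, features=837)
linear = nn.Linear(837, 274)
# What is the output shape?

Input shape: (18, 837)
Output shape: (18, 274)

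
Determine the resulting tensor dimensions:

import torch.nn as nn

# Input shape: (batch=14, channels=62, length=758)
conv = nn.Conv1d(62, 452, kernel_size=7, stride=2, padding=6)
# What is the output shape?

Input shape: (14, 62, 758)
Output shape: (14, 452, 382)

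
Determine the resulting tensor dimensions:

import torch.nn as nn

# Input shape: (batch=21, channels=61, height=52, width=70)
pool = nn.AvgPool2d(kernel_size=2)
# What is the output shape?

Input shape: (21, 61, 52, 70)
Output shape: (21, 61, 26, 35)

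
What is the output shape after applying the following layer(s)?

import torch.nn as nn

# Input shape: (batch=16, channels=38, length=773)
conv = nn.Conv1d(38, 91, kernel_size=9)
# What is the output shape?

Input shape: (16, 38, 773)
Output shape: (16, 91, 765)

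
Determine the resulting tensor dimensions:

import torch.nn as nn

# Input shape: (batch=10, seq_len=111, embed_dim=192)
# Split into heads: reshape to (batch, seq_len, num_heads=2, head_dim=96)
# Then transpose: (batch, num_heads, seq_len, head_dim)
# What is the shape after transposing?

Input shape: (10, 111, 192)
  -> after reshape: (10, 111, 2, 96)
Output shape: (10, 2, 111, 96)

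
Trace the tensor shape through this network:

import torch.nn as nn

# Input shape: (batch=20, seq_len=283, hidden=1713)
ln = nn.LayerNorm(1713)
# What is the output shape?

Input shape: (20, 283, 1713)
Output shape: (20, 283, 1713)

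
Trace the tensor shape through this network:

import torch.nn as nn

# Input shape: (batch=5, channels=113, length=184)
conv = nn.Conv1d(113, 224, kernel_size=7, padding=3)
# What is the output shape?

Input shape: (5, 113, 184)
Output shape: (5, 224, 184)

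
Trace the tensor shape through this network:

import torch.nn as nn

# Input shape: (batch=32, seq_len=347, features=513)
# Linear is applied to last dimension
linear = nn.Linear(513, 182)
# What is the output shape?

Input shape: (32, 347, 513)
Output shape: (32, 347, 182)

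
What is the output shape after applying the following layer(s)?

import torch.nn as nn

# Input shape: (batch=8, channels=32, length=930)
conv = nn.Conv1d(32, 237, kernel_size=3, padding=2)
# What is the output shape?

Input shape: (8, 32, 930)
Output shape: (8, 237, 932)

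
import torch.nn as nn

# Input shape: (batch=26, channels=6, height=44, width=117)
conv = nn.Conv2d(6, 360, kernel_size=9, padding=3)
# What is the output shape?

Input shape: (26, 6, 44, 117)
Output shape: (26, 360, 42, 115)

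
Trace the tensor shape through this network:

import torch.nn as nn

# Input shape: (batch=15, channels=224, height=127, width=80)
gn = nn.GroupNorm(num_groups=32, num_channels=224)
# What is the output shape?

Input shape: (15, 224, 127, 80)
Output shape: (15, 224, 127, 80)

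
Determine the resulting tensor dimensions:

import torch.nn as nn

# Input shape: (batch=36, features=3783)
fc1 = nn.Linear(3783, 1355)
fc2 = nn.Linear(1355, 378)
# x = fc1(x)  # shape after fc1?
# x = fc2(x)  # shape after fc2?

Input shape: (36, 3783)
  -> after fc1: (36, 1355)
Output shape: (36, 378)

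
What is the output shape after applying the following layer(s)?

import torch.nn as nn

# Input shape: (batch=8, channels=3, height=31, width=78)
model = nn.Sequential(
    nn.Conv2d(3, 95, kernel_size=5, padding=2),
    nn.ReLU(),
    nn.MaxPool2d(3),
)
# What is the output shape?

Input shape: (8, 3, 31, 78)
  -> after Conv2d: (8, 95, 31, 78)
  -> after ReLU: (8, 95, 31, 78)
Output shape: (8, 95, 10, 26)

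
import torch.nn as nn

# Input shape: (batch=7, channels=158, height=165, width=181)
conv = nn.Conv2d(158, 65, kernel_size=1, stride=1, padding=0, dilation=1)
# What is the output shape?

Input shape: (7, 158, 165, 181)
Output shape: (7, 65, 165, 181)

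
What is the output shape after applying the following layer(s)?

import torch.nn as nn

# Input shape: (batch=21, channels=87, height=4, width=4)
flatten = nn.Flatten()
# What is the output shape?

Input shape: (21, 87, 4, 4)
Output shape: (21, 1392)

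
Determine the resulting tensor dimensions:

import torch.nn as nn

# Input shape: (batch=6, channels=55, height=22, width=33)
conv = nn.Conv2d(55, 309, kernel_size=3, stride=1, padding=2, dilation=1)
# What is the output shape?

Input shape: (6, 55, 22, 33)
Output shape: (6, 309, 24, 35)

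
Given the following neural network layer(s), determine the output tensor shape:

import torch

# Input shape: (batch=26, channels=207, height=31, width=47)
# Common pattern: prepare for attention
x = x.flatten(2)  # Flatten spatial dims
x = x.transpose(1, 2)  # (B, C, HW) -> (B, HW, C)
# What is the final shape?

Input shape: (26, 207, 31, 47)
  -> after flatten(2): (26, 207, 1457)
Output shape: (26, 1457, 207)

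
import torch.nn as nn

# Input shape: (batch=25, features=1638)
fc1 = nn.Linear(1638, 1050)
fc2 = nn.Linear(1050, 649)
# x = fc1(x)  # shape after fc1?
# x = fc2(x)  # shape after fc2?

Input shape: (25, 1638)
  -> after fc1: (25, 1050)
Output shape: (25, 649)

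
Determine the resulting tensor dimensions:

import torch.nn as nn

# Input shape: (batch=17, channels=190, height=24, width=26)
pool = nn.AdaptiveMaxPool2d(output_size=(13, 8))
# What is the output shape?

Input shape: (17, 190, 24, 26)
Output shape: (17, 190, 13, 8)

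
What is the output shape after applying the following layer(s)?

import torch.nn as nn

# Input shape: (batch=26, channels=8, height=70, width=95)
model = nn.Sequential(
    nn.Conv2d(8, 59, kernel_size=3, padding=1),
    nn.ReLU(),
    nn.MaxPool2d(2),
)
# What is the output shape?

Input shape: (26, 8, 70, 95)
  -> after Conv2d: (26, 59, 70, 95)
  -> after ReLU: (26, 59, 70, 95)
Output shape: (26, 59, 35, 47)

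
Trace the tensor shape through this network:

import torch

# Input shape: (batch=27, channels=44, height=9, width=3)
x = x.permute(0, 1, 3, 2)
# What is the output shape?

Input shape: (27, 44, 9, 3)
Output shape: (27, 44, 3, 9)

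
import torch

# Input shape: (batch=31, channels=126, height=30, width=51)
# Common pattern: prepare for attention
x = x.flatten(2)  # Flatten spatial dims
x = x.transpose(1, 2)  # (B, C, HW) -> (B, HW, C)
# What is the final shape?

Input shape: (31, 126, 30, 51)
  -> after flatten(2): (31, 126, 1530)
Output shape: (31, 1530, 126)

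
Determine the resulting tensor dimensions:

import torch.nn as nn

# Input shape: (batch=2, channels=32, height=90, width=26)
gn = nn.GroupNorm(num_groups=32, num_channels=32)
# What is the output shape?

Input shape: (2, 32, 90, 26)
Output shape: (2, 32, 90, 26)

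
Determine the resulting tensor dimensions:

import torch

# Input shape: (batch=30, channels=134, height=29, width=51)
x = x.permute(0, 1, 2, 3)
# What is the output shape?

Input shape: (30, 134, 29, 51)
Output shape: (30, 134, 29, 51)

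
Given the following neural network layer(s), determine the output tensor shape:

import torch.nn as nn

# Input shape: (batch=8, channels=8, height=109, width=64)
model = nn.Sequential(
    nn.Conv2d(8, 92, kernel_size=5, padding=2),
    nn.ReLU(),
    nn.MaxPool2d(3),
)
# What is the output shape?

Input shape: (8, 8, 109, 64)
  -> after Conv2d: (8, 92, 109, 64)
  -> after ReLU: (8, 92, 109, 64)
Output shape: (8, 92, 36, 21)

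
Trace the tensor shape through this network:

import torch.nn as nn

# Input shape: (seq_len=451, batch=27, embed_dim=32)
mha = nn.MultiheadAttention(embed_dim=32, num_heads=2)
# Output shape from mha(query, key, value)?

Input shape: (451, 27, 32)
Output shape: (451, 27, 32)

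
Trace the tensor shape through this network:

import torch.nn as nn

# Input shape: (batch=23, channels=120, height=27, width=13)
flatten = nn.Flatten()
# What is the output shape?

Input shape: (23, 120, 27, 13)
Output shape: (23, 42120)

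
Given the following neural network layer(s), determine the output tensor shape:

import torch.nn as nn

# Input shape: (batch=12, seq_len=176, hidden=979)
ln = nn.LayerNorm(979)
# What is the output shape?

Input shape: (12, 176, 979)
Output shape: (12, 176, 979)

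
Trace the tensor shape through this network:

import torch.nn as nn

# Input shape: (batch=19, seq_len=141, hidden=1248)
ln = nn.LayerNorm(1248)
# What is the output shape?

Input shape: (19, 141, 1248)
Output shape: (19, 141, 1248)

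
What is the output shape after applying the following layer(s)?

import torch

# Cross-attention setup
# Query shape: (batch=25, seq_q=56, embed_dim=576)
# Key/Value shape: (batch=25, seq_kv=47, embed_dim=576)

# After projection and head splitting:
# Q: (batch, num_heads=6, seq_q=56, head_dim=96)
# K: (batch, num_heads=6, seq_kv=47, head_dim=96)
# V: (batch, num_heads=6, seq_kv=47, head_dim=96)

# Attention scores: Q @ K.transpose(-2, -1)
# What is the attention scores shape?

Input shape: (25, 56, 576)
Output shape: (25, 6, 56, 47)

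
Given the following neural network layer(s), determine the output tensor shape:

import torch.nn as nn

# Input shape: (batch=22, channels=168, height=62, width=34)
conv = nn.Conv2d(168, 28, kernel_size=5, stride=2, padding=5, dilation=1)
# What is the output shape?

Input shape: (22, 168, 62, 34)
Output shape: (22, 28, 34, 20)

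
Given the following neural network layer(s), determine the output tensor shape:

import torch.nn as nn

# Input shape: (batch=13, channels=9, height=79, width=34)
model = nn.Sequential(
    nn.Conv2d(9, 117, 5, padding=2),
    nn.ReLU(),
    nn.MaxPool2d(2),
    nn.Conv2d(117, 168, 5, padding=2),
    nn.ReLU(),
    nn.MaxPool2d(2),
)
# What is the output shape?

Input shape: (13, 9, 79, 34)
  -> after first Conv2d: (13, 117, 79, 34)
  -> after first MaxPool2d: (13, 117, 39, 17)
  -> after second Conv2d: (13, 168, 39, 17)
Output shape: (13, 168, 19, 8)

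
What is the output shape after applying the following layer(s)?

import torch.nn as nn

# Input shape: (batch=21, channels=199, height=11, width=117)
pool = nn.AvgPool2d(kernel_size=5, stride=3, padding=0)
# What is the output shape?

Input shape: (21, 199, 11, 117)
Output shape: (21, 199, 3, 38)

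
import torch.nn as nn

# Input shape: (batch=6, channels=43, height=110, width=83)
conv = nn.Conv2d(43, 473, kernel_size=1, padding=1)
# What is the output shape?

Input shape: (6, 43, 110, 83)
Output shape: (6, 473, 112, 85)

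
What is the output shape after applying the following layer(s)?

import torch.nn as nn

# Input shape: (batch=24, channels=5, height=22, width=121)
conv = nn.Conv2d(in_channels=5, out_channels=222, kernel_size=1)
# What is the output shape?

Input shape: (24, 5, 22, 121)
Output shape: (24, 222, 22, 121)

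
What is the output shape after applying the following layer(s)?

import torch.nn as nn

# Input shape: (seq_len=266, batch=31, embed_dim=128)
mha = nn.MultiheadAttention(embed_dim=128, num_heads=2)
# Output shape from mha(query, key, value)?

Input shape: (266, 31, 128)
Output shape: (266, 31, 128)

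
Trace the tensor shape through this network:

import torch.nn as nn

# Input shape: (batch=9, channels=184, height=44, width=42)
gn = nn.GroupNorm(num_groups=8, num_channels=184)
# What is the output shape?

Input shape: (9, 184, 44, 42)
Output shape: (9, 184, 44, 42)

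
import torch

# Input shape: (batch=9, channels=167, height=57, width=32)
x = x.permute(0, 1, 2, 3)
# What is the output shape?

Input shape: (9, 167, 57, 32)
Output shape: (9, 167, 57, 32)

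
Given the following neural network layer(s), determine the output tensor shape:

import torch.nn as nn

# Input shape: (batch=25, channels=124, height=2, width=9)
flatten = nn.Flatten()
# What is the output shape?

Input shape: (25, 124, 2, 9)
Output shape: (25, 2232)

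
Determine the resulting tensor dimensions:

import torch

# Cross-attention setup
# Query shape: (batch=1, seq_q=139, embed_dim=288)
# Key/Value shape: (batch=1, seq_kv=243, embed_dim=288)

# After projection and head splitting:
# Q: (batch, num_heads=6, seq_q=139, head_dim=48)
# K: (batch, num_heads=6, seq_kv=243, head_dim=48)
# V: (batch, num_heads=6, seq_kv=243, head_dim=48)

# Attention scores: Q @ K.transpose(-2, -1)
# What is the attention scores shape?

Input shape: (1, 139, 288)
Output shape: (1, 6, 139, 243)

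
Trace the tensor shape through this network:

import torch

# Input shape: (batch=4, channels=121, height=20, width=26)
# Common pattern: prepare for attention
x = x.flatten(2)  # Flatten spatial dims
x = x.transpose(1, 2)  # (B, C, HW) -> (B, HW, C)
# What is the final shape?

Input shape: (4, 121, 20, 26)
  -> after flatten(2): (4, 121, 520)
Output shape: (4, 520, 121)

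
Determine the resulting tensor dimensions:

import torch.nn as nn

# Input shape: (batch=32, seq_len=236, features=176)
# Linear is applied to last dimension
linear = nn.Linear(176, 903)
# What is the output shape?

Input shape: (32, 236, 176)
Output shape: (32, 236, 903)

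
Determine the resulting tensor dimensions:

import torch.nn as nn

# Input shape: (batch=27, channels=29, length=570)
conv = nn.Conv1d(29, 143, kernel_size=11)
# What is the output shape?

Input shape: (27, 29, 570)
Output shape: (27, 143, 560)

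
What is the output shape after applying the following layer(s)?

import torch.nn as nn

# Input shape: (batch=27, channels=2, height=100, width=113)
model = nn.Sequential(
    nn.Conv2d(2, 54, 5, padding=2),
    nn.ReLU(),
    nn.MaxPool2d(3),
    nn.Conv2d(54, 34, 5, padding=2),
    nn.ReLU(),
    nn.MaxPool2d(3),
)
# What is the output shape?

Input shape: (27, 2, 100, 113)
  -> after first Conv2d: (27, 54, 100, 113)
  -> after first MaxPool2d: (27, 54, 33, 37)
  -> after second Conv2d: (27, 34, 33, 37)
Output shape: (27, 34, 11, 12)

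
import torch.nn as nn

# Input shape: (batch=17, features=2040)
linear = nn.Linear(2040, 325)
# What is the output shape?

Input shape: (17, 2040)
Output shape: (17, 325)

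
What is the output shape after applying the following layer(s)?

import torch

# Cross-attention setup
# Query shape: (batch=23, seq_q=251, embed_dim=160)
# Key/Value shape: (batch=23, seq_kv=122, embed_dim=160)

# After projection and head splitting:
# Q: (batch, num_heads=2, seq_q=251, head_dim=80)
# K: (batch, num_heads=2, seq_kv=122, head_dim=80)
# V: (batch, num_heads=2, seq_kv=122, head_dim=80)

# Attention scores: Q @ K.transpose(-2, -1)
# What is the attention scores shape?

Input shape: (23, 251, 160)
Output shape: (23, 2, 251, 122)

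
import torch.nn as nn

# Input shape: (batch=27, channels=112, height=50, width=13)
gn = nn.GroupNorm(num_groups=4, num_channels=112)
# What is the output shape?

Input shape: (27, 112, 50, 13)
Output shape: (27, 112, 50, 13)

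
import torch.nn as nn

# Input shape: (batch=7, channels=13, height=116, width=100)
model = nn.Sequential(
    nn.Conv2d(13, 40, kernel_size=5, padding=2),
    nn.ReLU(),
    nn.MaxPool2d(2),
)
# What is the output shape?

Input shape: (7, 13, 116, 100)
  -> after Conv2d: (7, 40, 116, 100)
  -> after ReLU: (7, 40, 116, 100)
Output shape: (7, 40, 58, 50)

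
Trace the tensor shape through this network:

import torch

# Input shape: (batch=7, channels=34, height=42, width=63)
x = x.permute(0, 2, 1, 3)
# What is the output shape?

Input shape: (7, 34, 42, 63)
Output shape: (7, 42, 34, 63)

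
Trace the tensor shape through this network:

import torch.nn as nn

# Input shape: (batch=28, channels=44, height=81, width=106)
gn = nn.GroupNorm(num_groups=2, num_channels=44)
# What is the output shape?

Input shape: (28, 44, 81, 106)
Output shape: (28, 44, 81, 106)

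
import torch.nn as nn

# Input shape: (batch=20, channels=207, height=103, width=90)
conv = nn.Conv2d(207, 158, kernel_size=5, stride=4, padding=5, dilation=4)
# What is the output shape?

Input shape: (20, 207, 103, 90)
Output shape: (20, 158, 25, 21)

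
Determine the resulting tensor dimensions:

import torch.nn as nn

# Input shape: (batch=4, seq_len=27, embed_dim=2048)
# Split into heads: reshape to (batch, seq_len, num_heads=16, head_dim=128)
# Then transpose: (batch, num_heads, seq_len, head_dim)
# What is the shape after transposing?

Input shape: (4, 27, 2048)
  -> after reshape: (4, 27, 16, 128)
Output shape: (4, 16, 27, 128)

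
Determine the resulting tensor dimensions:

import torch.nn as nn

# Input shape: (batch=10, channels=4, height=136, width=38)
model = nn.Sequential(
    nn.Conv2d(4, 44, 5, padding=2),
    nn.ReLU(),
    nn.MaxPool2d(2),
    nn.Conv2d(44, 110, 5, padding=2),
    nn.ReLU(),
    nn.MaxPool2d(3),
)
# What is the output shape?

Input shape: (10, 4, 136, 38)
  -> after first Conv2d: (10, 44, 136, 38)
  -> after first MaxPool2d: (10, 44, 68, 19)
  -> after second Conv2d: (10, 110, 68, 19)
Output shape: (10, 110, 22, 6)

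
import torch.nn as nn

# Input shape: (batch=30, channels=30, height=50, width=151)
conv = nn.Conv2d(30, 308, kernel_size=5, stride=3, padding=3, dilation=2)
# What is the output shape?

Input shape: (30, 30, 50, 151)
Output shape: (30, 308, 16, 50)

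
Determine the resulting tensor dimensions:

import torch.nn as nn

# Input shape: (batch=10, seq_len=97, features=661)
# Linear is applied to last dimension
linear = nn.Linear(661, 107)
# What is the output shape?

Input shape: (10, 97, 661)
Output shape: (10, 97, 107)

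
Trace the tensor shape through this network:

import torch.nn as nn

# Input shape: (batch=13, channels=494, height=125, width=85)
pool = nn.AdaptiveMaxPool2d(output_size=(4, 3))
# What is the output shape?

Input shape: (13, 494, 125, 85)
Output shape: (13, 494, 4, 3)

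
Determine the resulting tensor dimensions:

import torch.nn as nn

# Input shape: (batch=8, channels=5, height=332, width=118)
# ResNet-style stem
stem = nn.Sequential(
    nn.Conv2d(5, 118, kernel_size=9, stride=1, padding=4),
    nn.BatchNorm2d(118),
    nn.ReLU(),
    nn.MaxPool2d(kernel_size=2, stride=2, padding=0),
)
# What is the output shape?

Input shape: (8, 5, 332, 118)
  -> after Conv2d 9x9 stride=1: (8, 118, 332, 118)
Output shape: (8, 118, 166, 59)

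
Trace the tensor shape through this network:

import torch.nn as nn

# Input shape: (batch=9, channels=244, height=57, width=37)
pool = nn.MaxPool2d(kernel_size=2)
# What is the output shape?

Input shape: (9, 244, 57, 37)
Output shape: (9, 244, 28, 18)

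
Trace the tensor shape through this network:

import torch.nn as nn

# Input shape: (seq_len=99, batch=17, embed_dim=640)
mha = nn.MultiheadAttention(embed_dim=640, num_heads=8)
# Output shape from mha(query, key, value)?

Input shape: (99, 17, 640)
Output shape: (99, 17, 640)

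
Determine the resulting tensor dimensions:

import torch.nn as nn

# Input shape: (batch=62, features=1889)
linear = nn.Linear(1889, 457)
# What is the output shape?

Input shape: (62, 1889)
Output shape: (62, 457)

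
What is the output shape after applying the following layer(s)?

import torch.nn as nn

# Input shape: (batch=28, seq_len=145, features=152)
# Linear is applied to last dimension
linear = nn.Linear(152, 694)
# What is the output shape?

Input shape: (28, 145, 152)
Output shape: (28, 145, 694)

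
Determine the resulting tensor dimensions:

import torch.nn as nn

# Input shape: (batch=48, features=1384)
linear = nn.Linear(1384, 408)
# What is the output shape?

Input shape: (48, 1384)
Output shape: (48, 408)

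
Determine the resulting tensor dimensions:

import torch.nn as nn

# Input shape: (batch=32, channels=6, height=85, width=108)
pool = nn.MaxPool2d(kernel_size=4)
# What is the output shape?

Input shape: (32, 6, 85, 108)
Output shape: (32, 6, 21, 27)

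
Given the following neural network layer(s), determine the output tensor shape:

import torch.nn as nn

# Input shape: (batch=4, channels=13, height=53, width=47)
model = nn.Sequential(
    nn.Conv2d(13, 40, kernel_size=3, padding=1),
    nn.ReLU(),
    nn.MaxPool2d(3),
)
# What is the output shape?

Input shape: (4, 13, 53, 47)
  -> after Conv2d: (4, 40, 53, 47)
  -> after ReLU: (4, 40, 53, 47)
Output shape: (4, 40, 17, 15)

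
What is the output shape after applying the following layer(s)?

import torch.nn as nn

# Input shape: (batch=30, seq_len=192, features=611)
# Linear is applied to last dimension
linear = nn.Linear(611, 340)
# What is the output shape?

Input shape: (30, 192, 611)
Output shape: (30, 192, 340)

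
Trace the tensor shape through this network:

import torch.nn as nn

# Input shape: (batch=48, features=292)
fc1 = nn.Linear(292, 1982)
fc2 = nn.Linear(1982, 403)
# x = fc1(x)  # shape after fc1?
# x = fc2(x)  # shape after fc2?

Input shape: (48, 292)
  -> after fc1: (48, 1982)
Output shape: (48, 403)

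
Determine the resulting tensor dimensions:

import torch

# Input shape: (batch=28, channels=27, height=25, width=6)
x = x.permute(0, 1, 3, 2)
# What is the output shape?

Input shape: (28, 27, 25, 6)
Output shape: (28, 27, 6, 25)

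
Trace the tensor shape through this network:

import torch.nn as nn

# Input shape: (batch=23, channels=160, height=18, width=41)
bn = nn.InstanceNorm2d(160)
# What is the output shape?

Input shape: (23, 160, 18, 41)
Output shape: (23, 160, 18, 41)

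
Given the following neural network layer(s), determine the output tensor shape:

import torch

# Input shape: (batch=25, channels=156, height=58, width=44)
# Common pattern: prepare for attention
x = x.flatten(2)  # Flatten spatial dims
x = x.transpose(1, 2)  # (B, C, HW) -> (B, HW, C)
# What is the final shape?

Input shape: (25, 156, 58, 44)
  -> after flatten(2): (25, 156, 2552)
Output shape: (25, 2552, 156)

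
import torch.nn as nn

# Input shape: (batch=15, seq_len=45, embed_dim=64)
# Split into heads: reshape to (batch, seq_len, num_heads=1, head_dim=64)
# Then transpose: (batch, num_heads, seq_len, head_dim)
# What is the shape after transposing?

Input shape: (15, 45, 64)
  -> after reshape: (15, 45, 1, 64)
Output shape: (15, 1, 45, 64)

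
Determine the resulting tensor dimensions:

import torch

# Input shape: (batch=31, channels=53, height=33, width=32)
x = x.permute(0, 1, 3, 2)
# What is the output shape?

Input shape: (31, 53, 33, 32)
Output shape: (31, 53, 32, 33)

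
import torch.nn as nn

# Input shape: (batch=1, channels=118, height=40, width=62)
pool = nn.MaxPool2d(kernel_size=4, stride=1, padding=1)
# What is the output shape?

Input shape: (1, 118, 40, 62)
Output shape: (1, 118, 39, 61)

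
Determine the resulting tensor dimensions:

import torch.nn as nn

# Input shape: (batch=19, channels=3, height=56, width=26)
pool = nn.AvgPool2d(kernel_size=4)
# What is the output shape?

Input shape: (19, 3, 56, 26)
Output shape: (19, 3, 14, 6)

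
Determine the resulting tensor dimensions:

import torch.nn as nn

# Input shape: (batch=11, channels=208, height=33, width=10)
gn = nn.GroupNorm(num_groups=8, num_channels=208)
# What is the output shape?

Input shape: (11, 208, 33, 10)
Output shape: (11, 208, 33, 10)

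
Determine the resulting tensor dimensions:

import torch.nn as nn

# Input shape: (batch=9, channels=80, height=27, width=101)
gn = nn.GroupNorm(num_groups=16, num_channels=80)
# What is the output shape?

Input shape: (9, 80, 27, 101)
Output shape: (9, 80, 27, 101)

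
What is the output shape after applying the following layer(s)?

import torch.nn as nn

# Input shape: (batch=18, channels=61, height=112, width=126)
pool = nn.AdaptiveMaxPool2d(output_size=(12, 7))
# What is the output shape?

Input shape: (18, 61, 112, 126)
Output shape: (18, 61, 12, 7)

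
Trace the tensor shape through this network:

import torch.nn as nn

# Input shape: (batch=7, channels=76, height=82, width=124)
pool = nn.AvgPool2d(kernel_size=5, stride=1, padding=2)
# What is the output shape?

Input shape: (7, 76, 82, 124)
Output shape: (7, 76, 82, 124)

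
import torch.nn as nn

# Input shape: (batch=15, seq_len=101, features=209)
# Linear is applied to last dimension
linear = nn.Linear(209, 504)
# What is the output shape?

Input shape: (15, 101, 209)
Output shape: (15, 101, 504)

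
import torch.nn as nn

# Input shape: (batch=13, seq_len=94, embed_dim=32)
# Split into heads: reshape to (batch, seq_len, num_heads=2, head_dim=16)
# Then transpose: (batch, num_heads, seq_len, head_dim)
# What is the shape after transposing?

Input shape: (13, 94, 32)
  -> after reshape: (13, 94, 2, 16)
Output shape: (13, 2, 94, 16)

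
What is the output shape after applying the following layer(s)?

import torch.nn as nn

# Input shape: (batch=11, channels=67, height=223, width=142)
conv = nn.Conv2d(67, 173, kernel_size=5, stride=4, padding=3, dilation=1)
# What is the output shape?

Input shape: (11, 67, 223, 142)
Output shape: (11, 173, 57, 36)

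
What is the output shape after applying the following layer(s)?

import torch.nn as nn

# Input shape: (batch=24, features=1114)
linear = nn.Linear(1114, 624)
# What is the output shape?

Input shape: (24, 1114)
Output shape: (24, 624)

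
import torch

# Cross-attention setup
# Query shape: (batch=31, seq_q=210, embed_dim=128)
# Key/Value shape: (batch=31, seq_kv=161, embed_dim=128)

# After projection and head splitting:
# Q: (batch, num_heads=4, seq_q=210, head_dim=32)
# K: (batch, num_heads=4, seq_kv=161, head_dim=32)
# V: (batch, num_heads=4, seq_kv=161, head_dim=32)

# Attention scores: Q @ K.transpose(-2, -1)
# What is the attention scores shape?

Input shape: (31, 210, 128)
Output shape: (31, 4, 210, 161)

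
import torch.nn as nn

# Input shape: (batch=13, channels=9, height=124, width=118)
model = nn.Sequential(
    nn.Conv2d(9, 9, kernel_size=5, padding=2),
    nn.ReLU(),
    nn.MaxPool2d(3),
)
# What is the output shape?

Input shape: (13, 9, 124, 118)
  -> after Conv2d: (13, 9, 124, 118)
  -> after ReLU: (13, 9, 124, 118)
Output shape: (13, 9, 41, 39)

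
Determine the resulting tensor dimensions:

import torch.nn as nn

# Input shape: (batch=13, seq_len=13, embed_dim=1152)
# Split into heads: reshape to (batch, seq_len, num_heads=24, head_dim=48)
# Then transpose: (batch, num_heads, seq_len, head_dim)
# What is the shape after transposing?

Input shape: (13, 13, 1152)
  -> after reshape: (13, 13, 24, 48)
Output shape: (13, 24, 13, 48)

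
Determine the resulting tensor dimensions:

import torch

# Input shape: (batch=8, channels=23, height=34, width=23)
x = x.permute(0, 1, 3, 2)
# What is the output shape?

Input shape: (8, 23, 34, 23)
Output shape: (8, 23, 23, 34)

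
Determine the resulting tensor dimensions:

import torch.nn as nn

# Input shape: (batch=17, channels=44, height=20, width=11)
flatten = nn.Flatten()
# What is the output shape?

Input shape: (17, 44, 20, 11)
Output shape: (17, 9680)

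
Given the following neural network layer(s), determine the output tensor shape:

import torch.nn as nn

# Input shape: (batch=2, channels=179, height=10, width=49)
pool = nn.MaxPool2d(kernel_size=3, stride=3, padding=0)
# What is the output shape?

Input shape: (2, 179, 10, 49)
Output shape: (2, 179, 3, 16)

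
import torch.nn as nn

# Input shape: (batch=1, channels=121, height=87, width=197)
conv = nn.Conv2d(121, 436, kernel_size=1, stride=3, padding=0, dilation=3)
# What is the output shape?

Input shape: (1, 121, 87, 197)
Output shape: (1, 436, 29, 66)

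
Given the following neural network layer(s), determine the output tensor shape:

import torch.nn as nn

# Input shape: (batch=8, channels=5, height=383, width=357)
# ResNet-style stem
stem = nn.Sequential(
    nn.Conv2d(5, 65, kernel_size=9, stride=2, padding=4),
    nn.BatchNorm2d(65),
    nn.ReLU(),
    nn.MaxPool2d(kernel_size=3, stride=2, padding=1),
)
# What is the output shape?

Input shape: (8, 5, 383, 357)
  -> after Conv2d 9x9 stride=2: (8, 65, 192, 179)
Output shape: (8, 65, 96, 90)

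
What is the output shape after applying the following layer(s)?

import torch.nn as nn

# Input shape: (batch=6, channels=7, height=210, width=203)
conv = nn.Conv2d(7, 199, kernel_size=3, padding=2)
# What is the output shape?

Input shape: (6, 7, 210, 203)
Output shape: (6, 199, 212, 205)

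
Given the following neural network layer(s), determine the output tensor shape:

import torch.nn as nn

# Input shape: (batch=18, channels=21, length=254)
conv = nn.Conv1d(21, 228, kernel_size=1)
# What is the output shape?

Input shape: (18, 21, 254)
Output shape: (18, 228, 254)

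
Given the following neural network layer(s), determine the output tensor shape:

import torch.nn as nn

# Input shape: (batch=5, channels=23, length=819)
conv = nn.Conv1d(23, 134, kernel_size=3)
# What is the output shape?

Input shape: (5, 23, 819)
Output shape: (5, 134, 817)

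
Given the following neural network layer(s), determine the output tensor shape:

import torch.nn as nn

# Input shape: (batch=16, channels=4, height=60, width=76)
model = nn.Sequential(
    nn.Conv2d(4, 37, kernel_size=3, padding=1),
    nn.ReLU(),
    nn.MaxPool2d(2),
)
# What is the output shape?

Input shape: (16, 4, 60, 76)
  -> after Conv2d: (16, 37, 60, 76)
  -> after ReLU: (16, 37, 60, 76)
Output shape: (16, 37, 30, 38)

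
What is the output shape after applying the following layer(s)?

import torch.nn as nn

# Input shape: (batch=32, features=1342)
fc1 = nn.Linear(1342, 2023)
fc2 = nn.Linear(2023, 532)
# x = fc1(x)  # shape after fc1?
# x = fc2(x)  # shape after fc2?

Input shape: (32, 1342)
  -> after fc1: (32, 2023)
Output shape: (32, 532)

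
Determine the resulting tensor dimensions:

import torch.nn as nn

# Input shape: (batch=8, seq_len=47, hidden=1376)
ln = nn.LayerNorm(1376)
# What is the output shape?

Input shape: (8, 47, 1376)
Output shape: (8, 47, 1376)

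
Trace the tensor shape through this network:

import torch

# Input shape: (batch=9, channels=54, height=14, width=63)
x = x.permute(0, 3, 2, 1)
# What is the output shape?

Input shape: (9, 54, 14, 63)
Output shape: (9, 63, 14, 54)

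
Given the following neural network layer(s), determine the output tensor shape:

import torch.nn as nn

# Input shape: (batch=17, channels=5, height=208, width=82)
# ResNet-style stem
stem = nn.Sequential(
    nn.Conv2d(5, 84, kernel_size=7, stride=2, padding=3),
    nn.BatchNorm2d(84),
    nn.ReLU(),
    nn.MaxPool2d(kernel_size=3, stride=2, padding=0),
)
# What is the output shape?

Input shape: (17, 5, 208, 82)
  -> after Conv2d 7x7 stride=2: (17, 84, 104, 41)
Output shape: (17, 84, 51, 20)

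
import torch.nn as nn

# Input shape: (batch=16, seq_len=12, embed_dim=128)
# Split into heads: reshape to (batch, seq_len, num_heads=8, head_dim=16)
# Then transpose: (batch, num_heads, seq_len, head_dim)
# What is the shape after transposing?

Input shape: (16, 12, 128)
  -> after reshape: (16, 12, 8, 16)
Output shape: (16, 8, 12, 16)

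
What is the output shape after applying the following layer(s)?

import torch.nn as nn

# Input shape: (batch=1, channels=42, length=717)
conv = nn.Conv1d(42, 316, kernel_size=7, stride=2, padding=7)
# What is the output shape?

Input shape: (1, 42, 717)
Output shape: (1, 316, 363)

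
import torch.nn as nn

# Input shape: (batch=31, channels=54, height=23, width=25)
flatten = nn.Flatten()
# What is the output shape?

Input shape: (31, 54, 23, 25)
Output shape: (31, 31050)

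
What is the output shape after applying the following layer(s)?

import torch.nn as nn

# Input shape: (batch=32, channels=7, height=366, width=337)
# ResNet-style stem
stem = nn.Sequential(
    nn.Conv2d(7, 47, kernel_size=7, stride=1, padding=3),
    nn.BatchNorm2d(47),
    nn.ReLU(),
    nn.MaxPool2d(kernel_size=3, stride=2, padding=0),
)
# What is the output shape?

Input shape: (32, 7, 366, 337)
  -> after Conv2d 7x7 stride=1: (32, 47, 366, 337)
Output shape: (32, 47, 182, 168)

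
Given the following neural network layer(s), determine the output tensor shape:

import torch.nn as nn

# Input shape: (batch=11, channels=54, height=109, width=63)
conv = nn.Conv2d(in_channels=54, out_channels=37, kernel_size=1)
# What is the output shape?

Input shape: (11, 54, 109, 63)
Output shape: (11, 37, 109, 63)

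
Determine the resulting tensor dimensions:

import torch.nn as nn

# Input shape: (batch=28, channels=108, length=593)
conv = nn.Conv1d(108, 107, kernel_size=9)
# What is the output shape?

Input shape: (28, 108, 593)
Output shape: (28, 107, 585)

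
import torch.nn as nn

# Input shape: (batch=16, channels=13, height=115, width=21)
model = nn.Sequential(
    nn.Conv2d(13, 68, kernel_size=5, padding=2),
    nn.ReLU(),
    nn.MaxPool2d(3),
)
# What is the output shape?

Input shape: (16, 13, 115, 21)
  -> after Conv2d: (16, 68, 115, 21)
  -> after ReLU: (16, 68, 115, 21)
Output shape: (16, 68, 38, 7)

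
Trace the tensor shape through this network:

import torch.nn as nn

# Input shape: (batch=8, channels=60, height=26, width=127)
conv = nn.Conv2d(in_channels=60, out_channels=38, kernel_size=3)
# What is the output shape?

Input shape: (8, 60, 26, 127)
Output shape: (8, 38, 24, 125)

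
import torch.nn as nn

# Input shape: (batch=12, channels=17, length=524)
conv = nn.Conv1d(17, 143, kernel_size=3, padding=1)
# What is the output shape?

Input shape: (12, 17, 524)
Output shape: (12, 143, 524)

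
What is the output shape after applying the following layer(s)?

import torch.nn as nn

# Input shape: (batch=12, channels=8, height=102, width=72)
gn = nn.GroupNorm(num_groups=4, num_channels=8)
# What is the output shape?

Input shape: (12, 8, 102, 72)
Output shape: (12, 8, 102, 72)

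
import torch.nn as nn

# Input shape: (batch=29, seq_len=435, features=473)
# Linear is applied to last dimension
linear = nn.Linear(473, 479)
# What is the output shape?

Input shape: (29, 435, 473)
Output shape: (29, 435, 479)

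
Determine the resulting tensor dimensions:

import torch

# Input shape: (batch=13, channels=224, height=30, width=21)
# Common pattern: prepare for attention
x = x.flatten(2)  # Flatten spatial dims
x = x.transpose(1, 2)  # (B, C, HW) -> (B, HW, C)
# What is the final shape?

Input shape: (13, 224, 30, 21)
  -> after flatten(2): (13, 224, 630)
Output shape: (13, 630, 224)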